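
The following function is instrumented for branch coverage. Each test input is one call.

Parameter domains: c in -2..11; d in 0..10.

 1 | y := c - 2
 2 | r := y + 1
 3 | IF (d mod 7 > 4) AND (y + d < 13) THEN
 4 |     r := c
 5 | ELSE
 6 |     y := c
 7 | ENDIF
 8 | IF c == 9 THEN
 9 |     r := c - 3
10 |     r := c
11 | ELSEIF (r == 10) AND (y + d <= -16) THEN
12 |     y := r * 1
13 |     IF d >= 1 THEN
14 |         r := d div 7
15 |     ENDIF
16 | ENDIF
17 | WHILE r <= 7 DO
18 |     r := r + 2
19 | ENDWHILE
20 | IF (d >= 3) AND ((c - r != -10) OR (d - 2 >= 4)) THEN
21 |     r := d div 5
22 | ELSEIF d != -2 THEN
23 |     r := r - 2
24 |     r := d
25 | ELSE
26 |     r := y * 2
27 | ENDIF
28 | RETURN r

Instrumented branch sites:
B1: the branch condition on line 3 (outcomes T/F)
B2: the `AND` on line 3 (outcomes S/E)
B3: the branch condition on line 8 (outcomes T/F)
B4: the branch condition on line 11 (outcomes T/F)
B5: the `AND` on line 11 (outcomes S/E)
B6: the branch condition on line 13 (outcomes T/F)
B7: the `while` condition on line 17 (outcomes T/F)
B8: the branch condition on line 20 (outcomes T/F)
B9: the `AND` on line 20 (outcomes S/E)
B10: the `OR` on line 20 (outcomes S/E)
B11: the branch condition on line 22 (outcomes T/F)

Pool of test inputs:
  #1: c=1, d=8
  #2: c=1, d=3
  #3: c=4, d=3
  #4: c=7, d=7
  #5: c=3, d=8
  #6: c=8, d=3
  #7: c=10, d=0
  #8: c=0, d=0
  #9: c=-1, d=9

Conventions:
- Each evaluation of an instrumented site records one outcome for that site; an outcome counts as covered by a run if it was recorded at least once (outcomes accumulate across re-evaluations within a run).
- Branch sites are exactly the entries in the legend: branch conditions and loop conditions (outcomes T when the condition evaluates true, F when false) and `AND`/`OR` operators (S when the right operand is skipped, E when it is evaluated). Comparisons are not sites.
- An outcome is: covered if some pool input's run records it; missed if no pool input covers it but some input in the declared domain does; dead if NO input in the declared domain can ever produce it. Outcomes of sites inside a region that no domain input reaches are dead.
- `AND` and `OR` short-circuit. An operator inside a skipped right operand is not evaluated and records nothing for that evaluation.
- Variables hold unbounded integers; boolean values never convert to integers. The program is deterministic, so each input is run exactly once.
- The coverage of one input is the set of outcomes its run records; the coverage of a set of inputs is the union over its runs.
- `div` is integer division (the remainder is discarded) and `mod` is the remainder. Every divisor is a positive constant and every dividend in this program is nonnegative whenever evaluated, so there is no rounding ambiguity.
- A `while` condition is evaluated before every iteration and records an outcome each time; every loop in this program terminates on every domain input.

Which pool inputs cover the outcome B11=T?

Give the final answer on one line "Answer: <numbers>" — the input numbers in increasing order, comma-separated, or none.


input #1 (c=1, d=8): misses B11=T
input #2 (c=1, d=3): misses B11=T
input #3 (c=4, d=3): misses B11=T
input #4 (c=7, d=7): misses B11=T
input #5 (c=3, d=8): misses B11=T
input #6 (c=8, d=3): misses B11=T
input #7 (c=10, d=0): covers B11=T
input #8 (c=0, d=0): covers B11=T
input #9 (c=-1, d=9): misses B11=T
Answer: 7, 8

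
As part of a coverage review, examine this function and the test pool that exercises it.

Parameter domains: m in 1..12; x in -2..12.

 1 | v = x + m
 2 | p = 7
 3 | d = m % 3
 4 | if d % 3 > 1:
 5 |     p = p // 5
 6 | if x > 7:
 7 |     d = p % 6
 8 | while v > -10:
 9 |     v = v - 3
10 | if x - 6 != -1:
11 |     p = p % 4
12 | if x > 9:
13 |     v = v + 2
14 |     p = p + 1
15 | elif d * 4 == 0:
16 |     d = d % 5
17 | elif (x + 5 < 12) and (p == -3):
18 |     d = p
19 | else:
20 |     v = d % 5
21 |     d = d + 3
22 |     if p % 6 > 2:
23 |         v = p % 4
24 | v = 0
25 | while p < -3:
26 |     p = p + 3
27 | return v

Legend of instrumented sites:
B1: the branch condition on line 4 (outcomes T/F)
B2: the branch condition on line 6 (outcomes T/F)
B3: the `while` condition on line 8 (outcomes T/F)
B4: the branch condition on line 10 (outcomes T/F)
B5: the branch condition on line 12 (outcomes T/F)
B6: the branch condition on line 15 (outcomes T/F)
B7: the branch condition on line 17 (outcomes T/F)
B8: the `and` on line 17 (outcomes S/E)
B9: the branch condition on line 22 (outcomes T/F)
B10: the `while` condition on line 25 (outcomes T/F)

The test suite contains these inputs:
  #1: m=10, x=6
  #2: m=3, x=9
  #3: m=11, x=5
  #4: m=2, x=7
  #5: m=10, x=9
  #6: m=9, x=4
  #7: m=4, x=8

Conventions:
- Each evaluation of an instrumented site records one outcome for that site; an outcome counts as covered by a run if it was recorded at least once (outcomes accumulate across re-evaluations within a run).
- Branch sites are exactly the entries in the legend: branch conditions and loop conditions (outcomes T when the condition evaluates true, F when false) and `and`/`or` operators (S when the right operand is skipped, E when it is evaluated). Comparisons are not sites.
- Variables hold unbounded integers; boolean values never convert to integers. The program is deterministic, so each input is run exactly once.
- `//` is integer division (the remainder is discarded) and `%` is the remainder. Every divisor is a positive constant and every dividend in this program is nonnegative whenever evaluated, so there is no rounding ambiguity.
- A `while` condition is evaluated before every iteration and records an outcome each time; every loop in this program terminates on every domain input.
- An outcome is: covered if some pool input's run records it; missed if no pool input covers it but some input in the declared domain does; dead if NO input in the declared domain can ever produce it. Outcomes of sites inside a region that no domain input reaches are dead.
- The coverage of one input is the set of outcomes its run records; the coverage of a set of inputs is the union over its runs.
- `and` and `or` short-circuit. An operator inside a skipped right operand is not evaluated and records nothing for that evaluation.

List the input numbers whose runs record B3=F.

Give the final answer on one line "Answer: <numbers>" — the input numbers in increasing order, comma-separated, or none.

input #1 (m=10, x=6): records B3=F
input #2 (m=3, x=9): records B3=F
input #3 (m=11, x=5): records B3=F
input #4 (m=2, x=7): records B3=F
input #5 (m=10, x=9): records B3=F
input #6 (m=9, x=4): records B3=F
input #7 (m=4, x=8): records B3=F

Answer: 1, 2, 3, 4, 5, 6, 7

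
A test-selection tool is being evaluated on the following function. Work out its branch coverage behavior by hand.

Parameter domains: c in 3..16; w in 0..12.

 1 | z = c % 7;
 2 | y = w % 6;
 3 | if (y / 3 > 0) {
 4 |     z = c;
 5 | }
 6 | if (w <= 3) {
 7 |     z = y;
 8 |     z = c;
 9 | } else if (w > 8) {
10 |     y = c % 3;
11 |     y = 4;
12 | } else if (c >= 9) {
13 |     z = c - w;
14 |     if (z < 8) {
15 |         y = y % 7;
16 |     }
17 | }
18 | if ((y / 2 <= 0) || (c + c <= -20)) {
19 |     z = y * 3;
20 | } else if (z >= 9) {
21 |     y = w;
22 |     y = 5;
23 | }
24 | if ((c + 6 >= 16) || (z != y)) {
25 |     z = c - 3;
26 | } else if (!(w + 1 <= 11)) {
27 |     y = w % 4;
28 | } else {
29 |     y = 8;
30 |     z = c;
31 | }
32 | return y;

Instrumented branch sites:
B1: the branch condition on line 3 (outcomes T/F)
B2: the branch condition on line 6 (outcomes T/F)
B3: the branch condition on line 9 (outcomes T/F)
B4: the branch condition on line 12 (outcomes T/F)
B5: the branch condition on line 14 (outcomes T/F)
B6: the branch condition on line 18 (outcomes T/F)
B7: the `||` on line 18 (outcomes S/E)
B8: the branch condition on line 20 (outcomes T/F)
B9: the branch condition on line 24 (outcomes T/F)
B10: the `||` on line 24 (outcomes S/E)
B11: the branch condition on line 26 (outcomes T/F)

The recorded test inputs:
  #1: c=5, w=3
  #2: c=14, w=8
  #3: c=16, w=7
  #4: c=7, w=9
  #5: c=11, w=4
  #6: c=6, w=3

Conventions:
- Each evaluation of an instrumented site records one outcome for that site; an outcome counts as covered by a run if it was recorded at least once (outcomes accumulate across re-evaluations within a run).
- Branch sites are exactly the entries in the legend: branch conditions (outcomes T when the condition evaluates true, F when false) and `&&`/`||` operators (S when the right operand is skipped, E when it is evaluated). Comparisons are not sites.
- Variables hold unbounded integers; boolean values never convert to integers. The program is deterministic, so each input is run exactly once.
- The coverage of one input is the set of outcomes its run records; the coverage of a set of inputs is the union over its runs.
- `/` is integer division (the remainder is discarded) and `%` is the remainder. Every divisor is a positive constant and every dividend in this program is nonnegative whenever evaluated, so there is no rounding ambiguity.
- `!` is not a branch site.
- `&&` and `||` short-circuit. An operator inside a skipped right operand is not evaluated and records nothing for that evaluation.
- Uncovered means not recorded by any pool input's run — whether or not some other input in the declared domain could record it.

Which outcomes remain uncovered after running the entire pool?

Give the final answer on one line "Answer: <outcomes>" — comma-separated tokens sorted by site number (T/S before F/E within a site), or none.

#1 (c=5, w=3) -> B1->T, B2->T, B7->E, B6->F, B8->F, B10->E, B9->T; covered: B1=T, B2=T, B6=F, B7=E, B8=F, B9=T, B10=E
#2 (c=14, w=8) -> B1->F, B2->F, B3->F, B4->T, B5->T, B7->E, B6->F, B8->F, B10->S, B9->T; covered: B1=F, B2=F, B3=F, B4=T, B5=T, B6=F, B7=E, B8=F, B9=T, B10=S
#3 (c=16, w=7) -> B1->F, B2->F, B3->F, B4->T, B5->F, B7->S, B6->T, B10->S, B9->T; covered: B1=F, B2=F, B3=F, B4=T, B5=F, B6=T, B7=S, B9=T, B10=S
#4 (c=7, w=9) -> B1->T, B2->F, B3->T, B7->E, B6->F, B8->F, B10->E, B9->T; covered: B1=T, B2=F, B3=T, B6=F, B7=E, B8=F, B9=T, B10=E
#5 (c=11, w=4) -> B1->T, B2->F, B3->F, B4->T, B5->T, B7->E, B6->F, B8->F, B10->S, B9->T; covered: B1=T, B2=F, B3=F, B4=T, B5=T, B6=F, B7=E, B8=F, B9=T, B10=S
#6 (c=6, w=3) -> B1->T, B2->T, B7->E, B6->F, B8->F, B10->E, B9->T; covered: B1=T, B2=T, B6=F, B7=E, B8=F, B9=T, B10=E
union over the pool: B1=T, B1=F, B2=T, B2=F, B3=T, B3=F, B4=T, B5=T, B5=F, B6=T, B6=F, B7=S, B7=E, B8=F, B9=T, B10=S, B10=E
uncovered (5 of 22): B4=F, B8=T, B9=F, B11=T, B11=F

Answer: B4=F, B8=T, B9=F, B11=T, B11=F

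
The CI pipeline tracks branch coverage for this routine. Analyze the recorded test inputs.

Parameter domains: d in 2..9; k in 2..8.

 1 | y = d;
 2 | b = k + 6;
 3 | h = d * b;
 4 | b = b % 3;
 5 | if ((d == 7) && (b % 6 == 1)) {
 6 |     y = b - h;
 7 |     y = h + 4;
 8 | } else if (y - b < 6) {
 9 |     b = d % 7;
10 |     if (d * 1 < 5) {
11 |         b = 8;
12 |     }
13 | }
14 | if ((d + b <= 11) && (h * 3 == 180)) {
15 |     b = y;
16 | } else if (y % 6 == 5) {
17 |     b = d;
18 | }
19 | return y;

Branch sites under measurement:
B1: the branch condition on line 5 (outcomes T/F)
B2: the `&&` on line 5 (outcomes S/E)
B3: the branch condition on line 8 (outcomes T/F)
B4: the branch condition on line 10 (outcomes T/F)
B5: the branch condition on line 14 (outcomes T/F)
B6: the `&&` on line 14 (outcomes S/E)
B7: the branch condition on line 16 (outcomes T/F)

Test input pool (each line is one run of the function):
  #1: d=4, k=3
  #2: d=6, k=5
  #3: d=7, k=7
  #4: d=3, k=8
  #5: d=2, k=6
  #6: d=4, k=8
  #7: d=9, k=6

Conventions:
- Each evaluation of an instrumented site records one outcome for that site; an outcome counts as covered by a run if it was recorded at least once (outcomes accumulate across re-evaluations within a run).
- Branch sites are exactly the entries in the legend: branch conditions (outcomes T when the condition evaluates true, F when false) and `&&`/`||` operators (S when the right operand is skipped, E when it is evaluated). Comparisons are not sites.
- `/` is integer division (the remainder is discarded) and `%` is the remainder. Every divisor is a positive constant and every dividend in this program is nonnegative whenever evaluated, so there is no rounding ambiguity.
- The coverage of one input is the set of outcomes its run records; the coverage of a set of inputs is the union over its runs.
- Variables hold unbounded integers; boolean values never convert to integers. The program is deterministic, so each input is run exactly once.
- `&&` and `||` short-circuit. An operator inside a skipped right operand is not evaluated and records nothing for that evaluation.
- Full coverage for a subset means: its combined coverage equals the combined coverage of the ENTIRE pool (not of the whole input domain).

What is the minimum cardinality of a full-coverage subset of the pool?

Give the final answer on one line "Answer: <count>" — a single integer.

test 1 (d=4, k=3) fires B2->S, B1->F, B3->T, B4->T, B6->S, B5->F, B7->F; hits B1=F, B2=S, B3=T, B4=T, B5=F, B6=S, B7=F
test 2 (d=6, k=5) fires B2->S, B1->F, B3->T, B4->F, B6->S, B5->F, B7->F; hits B1=F, B2=S, B3=T, B4=F, B5=F, B6=S, B7=F
test 3 (d=7, k=7) fires B2->E, B1->T, B6->E, B5->F, B7->T; hits B1=T, B2=E, B5=F, B6=E, B7=T
test 4 (d=3, k=8) fires B2->S, B1->F, B3->T, B4->T, B6->E, B5->F, B7->F; hits B1=F, B2=S, B3=T, B4=T, B5=F, B6=E, B7=F
test 5 (d=2, k=6) fires B2->S, B1->F, B3->T, B4->T, B6->E, B5->F, B7->F; hits B1=F, B2=S, B3=T, B4=T, B5=F, B6=E, B7=F
test 6 (d=4, k=8) fires B2->S, B1->F, B3->T, B4->T, B6->S, B5->F, B7->F; hits B1=F, B2=S, B3=T, B4=T, B5=F, B6=S, B7=F
test 7 (d=9, k=6) fires B2->S, B1->F, B3->F, B6->E, B5->F, B7->F; hits B1=F, B2=S, B3=F, B5=F, B6=E, B7=F
pool-wide coverage (13 outcomes): B1=T, B1=F, B2=S, B2=E, B3=T, B3=F, B4=T, B4=F, B5=F, B6=S, B6=E, B7=T, B7=F
no size-1 subset reaches all 13 outcomes (best union: 7/13)
no size-2 subset reaches all 13 outcomes (best union: 11/13)
no size-3 subset reaches all 13 outcomes (best union: 12/13)
at size 4, {1, 2, 3, 7} reaches all 13 outcomes; every lexicographically earlier size-4 subset fails

Answer: 4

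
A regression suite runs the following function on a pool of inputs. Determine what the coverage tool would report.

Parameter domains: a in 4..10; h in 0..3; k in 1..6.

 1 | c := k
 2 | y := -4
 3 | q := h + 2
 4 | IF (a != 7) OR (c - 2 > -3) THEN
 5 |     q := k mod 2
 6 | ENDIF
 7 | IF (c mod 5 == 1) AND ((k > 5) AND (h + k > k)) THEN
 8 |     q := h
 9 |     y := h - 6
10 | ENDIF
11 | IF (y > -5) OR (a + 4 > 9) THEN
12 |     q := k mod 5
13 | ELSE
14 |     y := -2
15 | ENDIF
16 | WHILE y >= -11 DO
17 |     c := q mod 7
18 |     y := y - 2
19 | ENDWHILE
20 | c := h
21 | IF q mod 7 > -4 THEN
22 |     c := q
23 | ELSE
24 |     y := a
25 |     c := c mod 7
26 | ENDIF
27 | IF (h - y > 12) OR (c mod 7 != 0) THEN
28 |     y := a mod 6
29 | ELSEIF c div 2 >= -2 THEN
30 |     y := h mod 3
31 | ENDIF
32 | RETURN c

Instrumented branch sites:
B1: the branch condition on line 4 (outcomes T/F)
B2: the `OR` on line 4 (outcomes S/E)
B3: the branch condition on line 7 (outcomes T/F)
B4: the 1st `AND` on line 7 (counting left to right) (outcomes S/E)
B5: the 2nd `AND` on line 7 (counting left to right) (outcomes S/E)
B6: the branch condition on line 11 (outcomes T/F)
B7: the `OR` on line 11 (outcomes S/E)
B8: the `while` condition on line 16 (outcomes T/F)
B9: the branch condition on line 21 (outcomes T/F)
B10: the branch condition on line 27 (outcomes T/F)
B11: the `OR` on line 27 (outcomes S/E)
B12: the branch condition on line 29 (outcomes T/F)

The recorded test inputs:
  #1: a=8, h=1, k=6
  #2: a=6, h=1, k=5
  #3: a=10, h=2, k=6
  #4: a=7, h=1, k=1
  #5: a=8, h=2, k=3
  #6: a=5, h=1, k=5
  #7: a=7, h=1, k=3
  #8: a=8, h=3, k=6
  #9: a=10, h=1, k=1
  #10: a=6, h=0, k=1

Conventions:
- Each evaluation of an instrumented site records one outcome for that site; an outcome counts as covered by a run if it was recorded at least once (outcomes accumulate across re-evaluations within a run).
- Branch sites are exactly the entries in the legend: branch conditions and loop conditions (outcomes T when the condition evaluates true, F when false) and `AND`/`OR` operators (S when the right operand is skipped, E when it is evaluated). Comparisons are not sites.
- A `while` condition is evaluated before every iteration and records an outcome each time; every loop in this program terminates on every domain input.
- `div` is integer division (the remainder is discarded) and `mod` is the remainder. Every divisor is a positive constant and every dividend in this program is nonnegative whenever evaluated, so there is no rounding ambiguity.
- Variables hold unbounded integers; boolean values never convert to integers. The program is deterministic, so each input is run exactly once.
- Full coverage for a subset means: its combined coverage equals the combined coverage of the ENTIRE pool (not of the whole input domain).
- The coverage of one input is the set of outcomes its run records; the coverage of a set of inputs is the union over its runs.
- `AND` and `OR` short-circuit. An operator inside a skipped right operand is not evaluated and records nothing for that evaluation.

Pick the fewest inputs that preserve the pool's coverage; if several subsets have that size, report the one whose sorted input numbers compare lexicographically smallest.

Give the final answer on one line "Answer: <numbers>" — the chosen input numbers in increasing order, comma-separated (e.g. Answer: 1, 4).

test 1 (a=8, h=1, k=6) hits B1=T, B2=S, B3=T, B4=E, B5=E, B6=T, B7=E, B8=T, B8=F, B9=T, B10=T, B11=S
test 2 (a=6, h=1, k=5) hits B1=T, B2=S, B3=F, B4=S, B6=T, B7=S, B8=T, B8=F, B9=T, B10=T, B11=S
test 3 (a=10, h=2, k=6) hits B1=T, B2=S, B3=T, B4=E, B5=E, B6=T, B7=S, B8=T, B8=F, B9=T, B10=T, B11=S
test 4 (a=7, h=1, k=1) hits B1=T, B2=E, B3=F, B4=E, B5=S, B6=T, B7=S, B8=T, B8=F, B9=T, B10=T, B11=S
test 5 (a=8, h=2, k=3) hits B1=T, B2=S, B3=F, B4=S, B6=T, B7=S, B8=T, B8=F, B9=T, B10=T, B11=S
test 6 (a=5, h=1, k=5) hits B1=T, B2=S, B3=F, B4=S, B6=T, B7=S, B8=T, B8=F, B9=T, B10=T, B11=S
test 7 (a=7, h=1, k=3) hits B1=T, B2=E, B3=F, B4=S, B6=T, B7=S, B8=T, B8=F, B9=T, B10=T, B11=S
test 8 (a=8, h=3, k=6) hits B1=T, B2=S, B3=T, B4=E, B5=E, B6=T, B7=S, B8=T, B8=F, B9=T, B10=T, B11=S
test 9 (a=10, h=1, k=1) hits B1=T, B2=S, B3=F, B4=E, B5=S, B6=T, B7=S, B8=T, B8=F, B9=T, B10=T, B11=S
test 10 (a=6, h=0, k=1) hits B1=T, B2=S, B3=F, B4=E, B5=S, B6=T, B7=S, B8=T, B8=F, B9=T, B10=T, B11=E
the full pool covers 18 outcomes: B1=T, B2=S, B2=E, B3=T, B3=F, B4=S, B4=E, B5=S, B5=E, B6=T, B7=S, B7=E, B8=T, B8=F, B9=T, B10=T, B11=S, B11=E
no size-1 subset reaches all 18 outcomes (best union: 12/18)
no size-2 subset reaches all 18 outcomes (best union: 16/18)
the canonical winner is {1, 7, 10}: size 3, full 18-outcome coverage, earliest index list among size-3 covers

Answer: 1, 7, 10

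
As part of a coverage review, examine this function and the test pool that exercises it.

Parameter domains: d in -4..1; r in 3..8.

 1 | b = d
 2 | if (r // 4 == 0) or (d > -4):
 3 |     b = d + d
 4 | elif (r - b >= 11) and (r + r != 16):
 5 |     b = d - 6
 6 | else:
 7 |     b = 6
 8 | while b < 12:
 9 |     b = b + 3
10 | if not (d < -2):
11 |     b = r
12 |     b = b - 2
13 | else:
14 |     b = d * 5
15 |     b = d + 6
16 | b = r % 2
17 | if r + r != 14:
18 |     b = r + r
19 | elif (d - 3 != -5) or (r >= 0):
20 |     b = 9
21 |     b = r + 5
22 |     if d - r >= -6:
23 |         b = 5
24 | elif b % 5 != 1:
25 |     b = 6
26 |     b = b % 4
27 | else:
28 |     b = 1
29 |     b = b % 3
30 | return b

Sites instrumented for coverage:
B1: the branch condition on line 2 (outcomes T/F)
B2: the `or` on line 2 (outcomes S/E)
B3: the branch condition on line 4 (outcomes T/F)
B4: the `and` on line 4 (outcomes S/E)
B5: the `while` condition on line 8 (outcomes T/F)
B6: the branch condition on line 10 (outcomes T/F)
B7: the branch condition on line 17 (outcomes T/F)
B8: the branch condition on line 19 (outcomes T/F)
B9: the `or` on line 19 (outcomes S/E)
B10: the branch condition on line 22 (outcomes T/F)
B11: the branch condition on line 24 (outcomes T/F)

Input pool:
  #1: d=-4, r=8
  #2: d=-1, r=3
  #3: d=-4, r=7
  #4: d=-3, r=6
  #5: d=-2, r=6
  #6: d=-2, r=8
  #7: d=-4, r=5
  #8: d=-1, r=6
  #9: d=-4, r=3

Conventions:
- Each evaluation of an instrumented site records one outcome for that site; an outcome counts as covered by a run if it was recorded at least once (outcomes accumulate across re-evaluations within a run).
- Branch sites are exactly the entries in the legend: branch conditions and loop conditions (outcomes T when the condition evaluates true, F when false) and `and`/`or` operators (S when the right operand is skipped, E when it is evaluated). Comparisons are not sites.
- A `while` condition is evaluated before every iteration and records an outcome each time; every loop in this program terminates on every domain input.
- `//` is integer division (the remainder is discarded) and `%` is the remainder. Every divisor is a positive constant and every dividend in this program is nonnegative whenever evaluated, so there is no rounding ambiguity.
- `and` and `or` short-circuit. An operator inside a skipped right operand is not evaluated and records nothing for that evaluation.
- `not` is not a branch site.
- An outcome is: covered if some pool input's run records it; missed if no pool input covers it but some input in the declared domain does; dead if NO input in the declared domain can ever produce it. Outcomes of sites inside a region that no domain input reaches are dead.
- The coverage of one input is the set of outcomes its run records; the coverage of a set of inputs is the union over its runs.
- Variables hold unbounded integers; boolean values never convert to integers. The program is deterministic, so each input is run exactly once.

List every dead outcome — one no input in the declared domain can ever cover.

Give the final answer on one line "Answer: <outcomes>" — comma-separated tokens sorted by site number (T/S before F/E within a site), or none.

sweeping the full domain (36 inputs) for each outcome:
  B8=F: never recorded by any domain input -> dead
  B11=T: never recorded by any domain input -> dead
  B11=F: never recorded by any domain input -> dead
  reachable outcomes have witnesses, e.g. B1=T (e.g. d=-4, r=3), B1=F (e.g. d=-4, r=4), B2=S (e.g. d=-4, r=3), B2=E (e.g. d=-4, r=4)

Answer: B8=F, B11=T, B11=F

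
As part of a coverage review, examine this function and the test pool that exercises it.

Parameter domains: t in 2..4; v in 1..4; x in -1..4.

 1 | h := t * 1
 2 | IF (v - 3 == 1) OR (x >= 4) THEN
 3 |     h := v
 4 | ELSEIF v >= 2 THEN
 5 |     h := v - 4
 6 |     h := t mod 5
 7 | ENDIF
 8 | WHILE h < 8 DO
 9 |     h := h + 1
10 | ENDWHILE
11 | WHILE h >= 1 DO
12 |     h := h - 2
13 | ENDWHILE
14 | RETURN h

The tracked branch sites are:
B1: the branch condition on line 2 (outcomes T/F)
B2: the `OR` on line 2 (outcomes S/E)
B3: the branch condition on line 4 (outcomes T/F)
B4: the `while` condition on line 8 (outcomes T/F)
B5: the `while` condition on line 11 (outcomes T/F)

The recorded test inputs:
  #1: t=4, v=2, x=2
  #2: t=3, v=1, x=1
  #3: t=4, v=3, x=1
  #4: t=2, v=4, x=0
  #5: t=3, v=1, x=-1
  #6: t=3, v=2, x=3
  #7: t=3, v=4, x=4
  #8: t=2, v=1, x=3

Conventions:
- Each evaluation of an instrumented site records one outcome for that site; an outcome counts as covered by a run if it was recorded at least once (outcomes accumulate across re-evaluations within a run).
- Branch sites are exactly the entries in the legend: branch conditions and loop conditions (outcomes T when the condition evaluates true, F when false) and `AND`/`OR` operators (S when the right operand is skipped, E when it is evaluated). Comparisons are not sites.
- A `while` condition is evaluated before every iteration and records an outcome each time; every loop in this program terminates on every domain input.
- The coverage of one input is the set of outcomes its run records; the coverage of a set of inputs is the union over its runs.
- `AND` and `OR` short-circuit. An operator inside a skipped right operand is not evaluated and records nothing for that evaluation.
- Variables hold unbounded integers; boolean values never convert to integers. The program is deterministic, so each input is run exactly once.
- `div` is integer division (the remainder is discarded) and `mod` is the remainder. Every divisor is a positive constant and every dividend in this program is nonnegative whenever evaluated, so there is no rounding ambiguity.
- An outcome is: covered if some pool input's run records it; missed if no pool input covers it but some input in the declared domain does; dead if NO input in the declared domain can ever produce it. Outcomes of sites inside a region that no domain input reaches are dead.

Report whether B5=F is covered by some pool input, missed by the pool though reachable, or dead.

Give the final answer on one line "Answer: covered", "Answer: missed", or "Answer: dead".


B5=F is recorded by pool input(s) 1, 2, 3, 4, 5, 6, 7, 8 -> covered
Answer: covered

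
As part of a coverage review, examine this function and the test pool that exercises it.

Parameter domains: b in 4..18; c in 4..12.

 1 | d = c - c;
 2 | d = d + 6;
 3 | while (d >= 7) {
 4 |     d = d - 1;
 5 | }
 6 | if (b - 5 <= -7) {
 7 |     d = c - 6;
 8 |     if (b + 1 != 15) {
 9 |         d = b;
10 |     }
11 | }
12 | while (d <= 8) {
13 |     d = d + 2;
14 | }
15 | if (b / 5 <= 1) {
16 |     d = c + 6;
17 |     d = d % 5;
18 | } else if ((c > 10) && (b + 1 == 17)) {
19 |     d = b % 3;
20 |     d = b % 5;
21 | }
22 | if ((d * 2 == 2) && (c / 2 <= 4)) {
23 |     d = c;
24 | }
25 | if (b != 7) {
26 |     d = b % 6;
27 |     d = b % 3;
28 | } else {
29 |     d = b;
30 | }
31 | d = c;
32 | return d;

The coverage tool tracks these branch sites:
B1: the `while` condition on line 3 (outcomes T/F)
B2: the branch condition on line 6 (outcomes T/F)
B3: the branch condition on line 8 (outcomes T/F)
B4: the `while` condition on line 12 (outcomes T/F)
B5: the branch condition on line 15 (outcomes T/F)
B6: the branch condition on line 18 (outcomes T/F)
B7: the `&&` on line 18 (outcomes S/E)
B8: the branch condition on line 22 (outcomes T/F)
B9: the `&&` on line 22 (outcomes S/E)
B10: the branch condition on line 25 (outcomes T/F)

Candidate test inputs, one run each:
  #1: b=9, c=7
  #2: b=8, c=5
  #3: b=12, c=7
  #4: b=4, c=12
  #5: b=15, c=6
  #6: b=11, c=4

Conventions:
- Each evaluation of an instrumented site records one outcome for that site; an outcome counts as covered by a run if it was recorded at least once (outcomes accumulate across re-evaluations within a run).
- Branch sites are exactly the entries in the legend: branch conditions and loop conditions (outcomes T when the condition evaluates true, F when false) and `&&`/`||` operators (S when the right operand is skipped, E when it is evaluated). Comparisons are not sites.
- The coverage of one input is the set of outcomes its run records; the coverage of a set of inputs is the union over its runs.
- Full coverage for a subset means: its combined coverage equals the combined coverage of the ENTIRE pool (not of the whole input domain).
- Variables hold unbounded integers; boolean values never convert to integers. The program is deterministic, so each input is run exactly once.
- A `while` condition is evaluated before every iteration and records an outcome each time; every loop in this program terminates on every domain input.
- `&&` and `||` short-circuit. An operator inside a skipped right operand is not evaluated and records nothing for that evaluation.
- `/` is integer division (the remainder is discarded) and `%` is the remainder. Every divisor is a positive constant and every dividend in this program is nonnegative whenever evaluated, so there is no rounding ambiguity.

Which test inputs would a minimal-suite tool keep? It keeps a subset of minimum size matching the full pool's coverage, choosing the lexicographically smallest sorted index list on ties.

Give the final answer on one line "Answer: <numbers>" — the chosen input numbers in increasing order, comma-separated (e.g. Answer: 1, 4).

input #1 (b=9, c=7): covers B1=F, B2=F, B4=T, B4=F, B5=T, B8=F, B9=S, B10=T
input #2 (b=8, c=5): covers B1=F, B2=F, B4=T, B4=F, B5=T, B8=T, B9=E, B10=T
input #3 (b=12, c=7): covers B1=F, B2=F, B4=T, B4=F, B5=F, B6=F, B7=S, B8=F, B9=S, B10=T
input #4 (b=4, c=12): covers B1=F, B2=F, B4=T, B4=F, B5=T, B8=F, B9=S, B10=T
input #5 (b=15, c=6): covers B1=F, B2=F, B4=T, B4=F, B5=F, B6=F, B7=S, B8=F, B9=S, B10=T
input #6 (b=11, c=4): covers B1=F, B2=F, B4=T, B4=F, B5=F, B6=F, B7=S, B8=F, B9=S, B10=T
union over all inputs: B1=F, B2=F, B4=T, B4=F, B5=T, B5=F, B6=F, B7=S, B8=T, B8=F, B9=S, B9=E, B10=T (13 outcomes)
every size-1 subset falls short of the 13 outcomes (best: 10/13)
inputs {2, 3} (size 2) cover everything; no size-2 subset with a lexicographically smaller index list covers all 13

Answer: 2, 3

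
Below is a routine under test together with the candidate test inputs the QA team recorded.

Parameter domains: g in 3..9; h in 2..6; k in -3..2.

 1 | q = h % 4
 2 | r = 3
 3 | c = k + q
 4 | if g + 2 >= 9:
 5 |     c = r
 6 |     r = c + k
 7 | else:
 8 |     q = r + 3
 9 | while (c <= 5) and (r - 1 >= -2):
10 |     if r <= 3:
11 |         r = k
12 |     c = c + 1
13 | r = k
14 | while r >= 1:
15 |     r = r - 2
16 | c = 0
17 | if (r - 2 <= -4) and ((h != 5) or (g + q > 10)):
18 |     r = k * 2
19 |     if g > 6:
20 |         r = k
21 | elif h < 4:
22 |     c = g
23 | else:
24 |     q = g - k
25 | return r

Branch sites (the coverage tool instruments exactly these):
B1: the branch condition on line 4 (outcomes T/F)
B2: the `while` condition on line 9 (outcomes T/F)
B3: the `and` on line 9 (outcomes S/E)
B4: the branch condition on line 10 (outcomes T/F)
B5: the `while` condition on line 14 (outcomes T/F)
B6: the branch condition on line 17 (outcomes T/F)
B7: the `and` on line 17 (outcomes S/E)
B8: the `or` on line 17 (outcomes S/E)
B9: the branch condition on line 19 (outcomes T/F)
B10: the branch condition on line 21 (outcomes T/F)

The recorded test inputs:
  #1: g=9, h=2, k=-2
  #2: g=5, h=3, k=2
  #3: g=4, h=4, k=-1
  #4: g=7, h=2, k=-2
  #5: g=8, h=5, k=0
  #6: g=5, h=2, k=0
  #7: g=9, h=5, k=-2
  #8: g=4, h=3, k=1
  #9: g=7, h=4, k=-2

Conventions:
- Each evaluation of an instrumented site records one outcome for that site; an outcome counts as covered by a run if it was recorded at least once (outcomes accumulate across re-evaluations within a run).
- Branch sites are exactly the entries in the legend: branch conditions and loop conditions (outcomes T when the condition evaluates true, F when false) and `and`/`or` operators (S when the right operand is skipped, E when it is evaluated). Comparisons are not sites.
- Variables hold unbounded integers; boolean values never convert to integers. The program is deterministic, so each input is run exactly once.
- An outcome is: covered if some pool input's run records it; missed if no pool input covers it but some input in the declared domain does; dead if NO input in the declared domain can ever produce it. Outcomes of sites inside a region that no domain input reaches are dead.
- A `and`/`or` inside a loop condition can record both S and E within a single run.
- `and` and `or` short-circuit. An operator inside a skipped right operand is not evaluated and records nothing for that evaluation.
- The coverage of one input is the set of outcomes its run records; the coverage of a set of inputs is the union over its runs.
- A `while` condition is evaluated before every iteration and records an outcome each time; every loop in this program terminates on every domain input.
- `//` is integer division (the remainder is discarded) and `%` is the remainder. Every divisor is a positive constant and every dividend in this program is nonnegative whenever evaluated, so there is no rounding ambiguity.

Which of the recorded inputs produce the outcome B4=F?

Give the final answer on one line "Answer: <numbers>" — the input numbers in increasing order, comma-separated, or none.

input #1 (g=9, h=2, k=-2): never hits B4=F
input #2 (g=5, h=3, k=2): never hits B4=F
input #3 (g=4, h=4, k=-1): never hits B4=F
input #4 (g=7, h=2, k=-2): never hits B4=F
input #5 (g=8, h=5, k=0): never hits B4=F
input #6 (g=5, h=2, k=0): never hits B4=F
input #7 (g=9, h=5, k=-2): never hits B4=F
input #8 (g=4, h=3, k=1): never hits B4=F
input #9 (g=7, h=4, k=-2): never hits B4=F

Answer: none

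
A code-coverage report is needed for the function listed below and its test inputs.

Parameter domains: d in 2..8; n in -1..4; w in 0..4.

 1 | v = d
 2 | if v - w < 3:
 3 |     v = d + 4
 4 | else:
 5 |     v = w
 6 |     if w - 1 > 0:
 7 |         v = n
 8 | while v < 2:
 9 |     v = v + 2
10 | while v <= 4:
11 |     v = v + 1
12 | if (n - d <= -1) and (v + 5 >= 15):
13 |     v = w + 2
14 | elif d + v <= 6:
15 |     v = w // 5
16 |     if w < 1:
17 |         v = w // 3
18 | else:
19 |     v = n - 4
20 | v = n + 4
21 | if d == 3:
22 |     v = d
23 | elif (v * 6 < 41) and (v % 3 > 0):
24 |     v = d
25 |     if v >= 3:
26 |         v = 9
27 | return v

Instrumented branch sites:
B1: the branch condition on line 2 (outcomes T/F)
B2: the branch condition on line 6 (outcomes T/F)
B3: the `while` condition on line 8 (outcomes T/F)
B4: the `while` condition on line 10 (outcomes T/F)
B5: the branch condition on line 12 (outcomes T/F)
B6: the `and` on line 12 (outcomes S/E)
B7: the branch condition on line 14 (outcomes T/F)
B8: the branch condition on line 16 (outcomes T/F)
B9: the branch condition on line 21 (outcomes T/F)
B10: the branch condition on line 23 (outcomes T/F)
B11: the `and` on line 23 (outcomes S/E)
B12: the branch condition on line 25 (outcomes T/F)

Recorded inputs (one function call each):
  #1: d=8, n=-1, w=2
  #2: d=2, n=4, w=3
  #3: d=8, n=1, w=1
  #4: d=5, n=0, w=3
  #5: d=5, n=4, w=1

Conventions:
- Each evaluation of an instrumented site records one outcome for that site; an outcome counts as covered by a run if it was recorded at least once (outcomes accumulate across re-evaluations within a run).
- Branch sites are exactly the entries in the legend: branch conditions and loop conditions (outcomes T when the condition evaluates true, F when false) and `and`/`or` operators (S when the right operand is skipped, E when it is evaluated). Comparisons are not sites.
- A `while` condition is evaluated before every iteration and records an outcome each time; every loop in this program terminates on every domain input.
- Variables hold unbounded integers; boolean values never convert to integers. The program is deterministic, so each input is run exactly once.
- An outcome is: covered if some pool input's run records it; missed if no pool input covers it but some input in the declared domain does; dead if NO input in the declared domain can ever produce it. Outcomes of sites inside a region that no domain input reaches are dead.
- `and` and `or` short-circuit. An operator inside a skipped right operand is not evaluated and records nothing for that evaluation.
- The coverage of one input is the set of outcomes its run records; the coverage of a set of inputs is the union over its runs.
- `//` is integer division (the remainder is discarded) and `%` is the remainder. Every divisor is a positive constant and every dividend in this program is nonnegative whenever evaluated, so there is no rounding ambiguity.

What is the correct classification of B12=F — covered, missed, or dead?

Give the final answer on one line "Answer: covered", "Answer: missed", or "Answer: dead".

no pool input records B12=F
but domain input (d=2, n=0, w=0) does record it -> reachable, so missed

Answer: missed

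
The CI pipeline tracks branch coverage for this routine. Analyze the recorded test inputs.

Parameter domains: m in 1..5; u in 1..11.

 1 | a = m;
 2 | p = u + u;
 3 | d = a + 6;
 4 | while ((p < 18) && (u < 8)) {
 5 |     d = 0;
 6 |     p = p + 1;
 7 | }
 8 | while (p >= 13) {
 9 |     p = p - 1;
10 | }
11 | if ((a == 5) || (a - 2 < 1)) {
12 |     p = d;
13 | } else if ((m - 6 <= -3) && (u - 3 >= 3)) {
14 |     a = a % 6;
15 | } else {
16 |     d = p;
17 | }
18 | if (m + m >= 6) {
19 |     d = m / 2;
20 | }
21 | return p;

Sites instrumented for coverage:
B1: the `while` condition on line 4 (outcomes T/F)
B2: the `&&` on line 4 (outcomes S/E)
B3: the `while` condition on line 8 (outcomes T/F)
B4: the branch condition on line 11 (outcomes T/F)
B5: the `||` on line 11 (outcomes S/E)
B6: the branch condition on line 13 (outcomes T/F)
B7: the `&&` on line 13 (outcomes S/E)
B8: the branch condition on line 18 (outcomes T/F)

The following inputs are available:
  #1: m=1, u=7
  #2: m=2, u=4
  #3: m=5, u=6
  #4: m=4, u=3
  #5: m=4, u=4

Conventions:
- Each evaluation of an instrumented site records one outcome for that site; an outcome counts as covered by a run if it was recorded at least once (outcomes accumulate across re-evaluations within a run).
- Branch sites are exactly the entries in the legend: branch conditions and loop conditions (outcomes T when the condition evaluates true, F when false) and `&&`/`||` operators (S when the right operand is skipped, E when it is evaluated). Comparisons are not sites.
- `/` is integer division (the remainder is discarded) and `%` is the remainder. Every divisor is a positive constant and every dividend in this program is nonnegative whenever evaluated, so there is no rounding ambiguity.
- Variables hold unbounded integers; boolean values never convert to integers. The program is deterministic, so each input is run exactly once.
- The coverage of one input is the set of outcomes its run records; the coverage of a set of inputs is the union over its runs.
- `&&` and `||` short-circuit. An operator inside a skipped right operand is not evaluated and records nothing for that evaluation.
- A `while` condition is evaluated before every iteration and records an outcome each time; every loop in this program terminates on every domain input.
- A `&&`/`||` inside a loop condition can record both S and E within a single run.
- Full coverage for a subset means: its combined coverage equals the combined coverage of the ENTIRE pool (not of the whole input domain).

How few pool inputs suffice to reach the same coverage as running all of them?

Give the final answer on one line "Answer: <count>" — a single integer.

input #1 (m=1, u=7): events B2->E, B1->T, B2->E, B1->T, B2->E, B1->T, B2->E, B1->T, B2->S, B1->F, B3->T, B3->T, B3->T, B3->T, ...; covers B1=T, B1=F, B2=S, B2=E, B3=T, B3=F, B4=T, B5=E, B8=F
input #2 (m=2, u=4): events B2->E, B1->T, B2->E, B1->T, B2->E, B1->T, B2->E, B1->T, B2->E, B1->T, B2->E, B1->T, B2->E, B1->T, ...; covers B1=T, B1=F, B2=S, B2=E, B3=T, B3=F, B4=T, B5=E, B8=F
input #3 (m=5, u=6): events B2->E, B1->T, B2->E, B1->T, B2->E, B1->T, B2->E, B1->T, B2->E, B1->T, B2->E, B1->T, B2->S, B1->F, ...; covers B1=T, B1=F, B2=S, B2=E, B3=T, B3=F, B4=T, B5=S, B8=T
input #4 (m=4, u=3): events B2->E, B1->T, B2->E, B1->T, B2->E, B1->T, B2->E, B1->T, B2->E, B1->T, B2->E, B1->T, B2->E, B1->T, ...; covers B1=T, B1=F, B2=S, B2=E, B3=T, B3=F, B4=F, B5=E, B6=F, B7=S, B8=T
input #5 (m=4, u=4): events B2->E, B1->T, B2->E, B1->T, B2->E, B1->T, B2->E, B1->T, B2->E, B1->T, B2->E, B1->T, B2->E, B1->T, ...; covers B1=T, B1=F, B2=S, B2=E, B3=T, B3=F, B4=F, B5=E, B6=F, B7=S, B8=T
pool-wide coverage (14 outcomes): B1=T, B1=F, B2=S, B2=E, B3=T, B3=F, B4=T, B4=F, B5=S, B5=E, B6=F, B7=S, B8=T, B8=F
every size-1 subset falls short of the 14 outcomes (best: 11/14)
every size-2 subset falls short of the 14 outcomes (best: 13/14)
the canonical winner is {1, 3, 4}: size 3, full 14-outcome coverage, earliest index list among size-3 covers

Answer: 3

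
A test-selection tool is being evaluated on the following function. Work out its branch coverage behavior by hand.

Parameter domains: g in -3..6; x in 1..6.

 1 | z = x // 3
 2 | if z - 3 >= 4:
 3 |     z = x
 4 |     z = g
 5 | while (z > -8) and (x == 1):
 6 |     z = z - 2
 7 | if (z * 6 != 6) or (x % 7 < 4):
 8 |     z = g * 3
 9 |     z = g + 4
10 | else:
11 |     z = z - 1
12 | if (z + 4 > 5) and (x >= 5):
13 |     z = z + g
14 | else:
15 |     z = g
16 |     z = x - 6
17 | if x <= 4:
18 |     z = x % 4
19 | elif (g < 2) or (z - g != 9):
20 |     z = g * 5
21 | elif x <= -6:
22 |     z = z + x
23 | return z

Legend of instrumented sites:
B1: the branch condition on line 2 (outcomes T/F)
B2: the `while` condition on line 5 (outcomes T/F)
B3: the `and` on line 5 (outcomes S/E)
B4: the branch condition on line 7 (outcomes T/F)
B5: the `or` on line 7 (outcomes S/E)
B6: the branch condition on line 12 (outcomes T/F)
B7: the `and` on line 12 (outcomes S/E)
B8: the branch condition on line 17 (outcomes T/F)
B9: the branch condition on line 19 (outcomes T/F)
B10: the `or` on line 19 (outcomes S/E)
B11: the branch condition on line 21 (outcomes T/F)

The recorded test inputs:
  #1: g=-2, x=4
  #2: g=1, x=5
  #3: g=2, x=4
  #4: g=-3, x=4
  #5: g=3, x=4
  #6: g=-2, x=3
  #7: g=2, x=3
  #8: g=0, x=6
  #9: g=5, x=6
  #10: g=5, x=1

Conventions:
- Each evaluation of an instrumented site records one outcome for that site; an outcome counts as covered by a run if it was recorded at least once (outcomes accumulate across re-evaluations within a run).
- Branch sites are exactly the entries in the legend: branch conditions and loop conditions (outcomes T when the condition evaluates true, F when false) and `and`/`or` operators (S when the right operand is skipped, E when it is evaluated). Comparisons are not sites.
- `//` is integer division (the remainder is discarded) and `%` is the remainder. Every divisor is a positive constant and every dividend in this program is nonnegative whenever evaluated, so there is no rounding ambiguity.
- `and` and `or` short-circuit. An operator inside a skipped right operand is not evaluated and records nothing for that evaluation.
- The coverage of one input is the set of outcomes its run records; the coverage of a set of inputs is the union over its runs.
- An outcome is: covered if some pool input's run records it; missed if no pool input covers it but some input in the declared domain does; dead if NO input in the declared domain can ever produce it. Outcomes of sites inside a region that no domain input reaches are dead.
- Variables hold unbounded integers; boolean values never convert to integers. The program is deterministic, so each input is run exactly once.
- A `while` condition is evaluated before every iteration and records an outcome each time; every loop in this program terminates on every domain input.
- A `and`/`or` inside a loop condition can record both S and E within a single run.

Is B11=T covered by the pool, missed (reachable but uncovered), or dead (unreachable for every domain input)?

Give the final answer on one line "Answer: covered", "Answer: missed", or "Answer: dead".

no pool input records B11=T
checking all 60 inputs in the declared domain: B11=T is never recorded -> dead

Answer: dead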